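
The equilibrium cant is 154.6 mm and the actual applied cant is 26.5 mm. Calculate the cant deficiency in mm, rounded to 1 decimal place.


Cant deficiency = equilibrium cant - actual cant
CD = 154.6 - 26.5
CD = 128.1 mm

128.1


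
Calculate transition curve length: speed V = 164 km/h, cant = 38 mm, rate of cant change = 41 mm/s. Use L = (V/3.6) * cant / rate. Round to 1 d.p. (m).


Convert speed: V = 164 / 3.6 = 45.5556 m/s
L = 45.5556 * 38 / 41
L = 1731.1111 / 41
L = 42.2 m

42.2


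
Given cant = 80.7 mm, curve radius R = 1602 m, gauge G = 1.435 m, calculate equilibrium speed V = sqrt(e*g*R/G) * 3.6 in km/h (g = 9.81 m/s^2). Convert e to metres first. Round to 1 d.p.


Convert cant: e = 80.7 mm = 0.0807 m
V_ms = sqrt(0.0807 * 9.81 * 1602 / 1.435)
V_ms = sqrt(883.798282) = 29.7287 m/s
V = 29.7287 * 3.6 = 107.0 km/h

107.0


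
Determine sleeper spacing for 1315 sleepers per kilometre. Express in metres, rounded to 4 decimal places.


Spacing = 1000 m / number of sleepers
Spacing = 1000 / 1315
Spacing = 0.7605 m

0.7605


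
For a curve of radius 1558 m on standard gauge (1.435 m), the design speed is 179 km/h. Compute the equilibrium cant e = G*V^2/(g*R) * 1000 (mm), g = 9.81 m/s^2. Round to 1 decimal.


Convert speed: V = 179 / 3.6 = 49.7222 m/s
Apply formula: e = 1.435 * 49.7222^2 / (9.81 * 1558)
e = 1.435 * 2472.2994 / 15283.98
e = 0.232122 m = 232.1 mm

232.1


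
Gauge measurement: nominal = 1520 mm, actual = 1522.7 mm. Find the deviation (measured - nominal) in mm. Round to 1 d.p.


Deviation = measured - nominal
Deviation = 1522.7 - 1520
Deviation = 2.7 mm

2.7


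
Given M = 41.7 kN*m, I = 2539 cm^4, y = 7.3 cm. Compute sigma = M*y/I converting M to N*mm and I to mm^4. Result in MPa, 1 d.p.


Convert units:
M = 41.7 kN*m = 41700000 N*mm
y = 7.3 cm = 73 mm
I = 2539 cm^4 = 25390000 mm^4
sigma = 41700000 * 73 / 25390000
sigma = 119.9 MPa

119.9


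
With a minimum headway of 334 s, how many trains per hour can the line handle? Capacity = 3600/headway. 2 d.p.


Capacity = 3600 / headway
Capacity = 3600 / 334
Capacity = 10.78 trains/hour

10.78


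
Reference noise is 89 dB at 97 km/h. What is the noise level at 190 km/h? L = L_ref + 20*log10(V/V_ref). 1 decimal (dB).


V/V_ref = 190 / 97 = 1.958763
log10(1.958763) = 0.291982
20 * 0.291982 = 5.8396
L = 89 + 5.8396 = 94.8 dB

94.8


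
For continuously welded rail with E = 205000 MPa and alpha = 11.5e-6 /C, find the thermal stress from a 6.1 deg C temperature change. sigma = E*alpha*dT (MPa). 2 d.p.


sigma = E * alpha * dT
sigma = 205000 * 11.5e-6 * 6.1
sigma = 2.3575 * 6.1
sigma = 14.38 MPa

14.38


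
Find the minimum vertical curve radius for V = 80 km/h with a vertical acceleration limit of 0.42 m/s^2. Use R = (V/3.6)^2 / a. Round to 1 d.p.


Convert speed: V = 80 / 3.6 = 22.2222 m/s
V^2 = 493.8272 m^2/s^2
R_v = 493.8272 / 0.42
R_v = 1175.8 m

1175.8


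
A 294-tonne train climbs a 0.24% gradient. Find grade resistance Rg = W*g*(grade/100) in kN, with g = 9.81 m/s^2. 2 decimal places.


Rg = W * 9.81 * grade / 100
Rg = 294 * 9.81 * 0.24 / 100
Rg = 2884.14 * 0.0024
Rg = 6.92 kN

6.92


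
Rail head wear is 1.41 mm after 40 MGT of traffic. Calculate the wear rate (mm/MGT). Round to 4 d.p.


Wear rate = total wear / cumulative tonnage
Rate = 1.41 / 40
Rate = 0.0353 mm/MGT

0.0353


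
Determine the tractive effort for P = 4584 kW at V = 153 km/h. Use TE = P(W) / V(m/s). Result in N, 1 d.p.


Convert: P = 4584 kW = 4584000 W
V = 153 / 3.6 = 42.5 m/s
TE = 4584000 / 42.5
TE = 107858.8 N

107858.8


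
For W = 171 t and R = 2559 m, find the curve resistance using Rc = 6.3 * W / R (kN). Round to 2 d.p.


Rc = 6.3 * W / R
Rc = 6.3 * 171 / 2559
Rc = 1077.3 / 2559
Rc = 0.42 kN

0.42


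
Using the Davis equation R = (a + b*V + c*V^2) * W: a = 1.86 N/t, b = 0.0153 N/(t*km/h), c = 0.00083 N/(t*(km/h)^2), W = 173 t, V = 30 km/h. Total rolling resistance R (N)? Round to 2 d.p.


b*V = 0.0153 * 30 = 0.459
c*V^2 = 0.00083 * 900 = 0.747
R_per_t = 1.86 + 0.459 + 0.747 = 3.066 N/t
R_total = 3.066 * 173 = 530.42 N

530.42


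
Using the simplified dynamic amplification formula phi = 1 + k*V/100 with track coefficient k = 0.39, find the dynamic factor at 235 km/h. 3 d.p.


phi = 1 + k * V / 100
phi = 1 + 0.39 * 235 / 100
phi = 1 + 0.9165
phi = 1.917

1.917


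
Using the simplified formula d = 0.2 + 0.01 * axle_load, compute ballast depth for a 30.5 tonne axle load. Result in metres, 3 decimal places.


d = 0.2 + 0.01 * 30.5
d = 0.2 + 0.305
d = 0.505 m

0.505


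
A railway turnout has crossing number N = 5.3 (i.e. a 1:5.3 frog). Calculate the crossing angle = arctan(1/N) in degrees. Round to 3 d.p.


1/N = 1/5.3 = 0.188679
angle = arctan(0.188679) = 0.186487 rad
angle = 0.186487 * 180/pi = 10.685 degrees

10.685


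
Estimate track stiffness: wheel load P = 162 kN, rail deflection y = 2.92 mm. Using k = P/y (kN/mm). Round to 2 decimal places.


Track stiffness k = P / y
k = 162 / 2.92
k = 55.48 kN/mm

55.48


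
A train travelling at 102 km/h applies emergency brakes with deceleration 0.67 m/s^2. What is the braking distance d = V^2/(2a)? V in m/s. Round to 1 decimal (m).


Convert speed: V = 102 / 3.6 = 28.3333 m/s
V^2 = 802.7778
d = 802.7778 / (2 * 0.67)
d = 802.7778 / 1.34
d = 599.1 m

599.1


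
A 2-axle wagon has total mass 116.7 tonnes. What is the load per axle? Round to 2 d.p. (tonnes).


Load per axle = total weight / number of axles
Load = 116.7 / 2
Load = 58.35 tonnes

58.35


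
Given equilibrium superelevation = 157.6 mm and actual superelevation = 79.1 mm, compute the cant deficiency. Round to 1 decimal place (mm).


Cant deficiency = equilibrium cant - actual cant
CD = 157.6 - 79.1
CD = 78.5 mm

78.5


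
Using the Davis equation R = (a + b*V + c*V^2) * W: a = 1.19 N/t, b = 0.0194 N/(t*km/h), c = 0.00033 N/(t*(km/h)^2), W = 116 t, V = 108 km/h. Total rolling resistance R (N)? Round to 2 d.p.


b*V = 0.0194 * 108 = 2.0952
c*V^2 = 0.00033 * 11664 = 3.84912
R_per_t = 1.19 + 2.0952 + 3.84912 = 7.13432 N/t
R_total = 7.13432 * 116 = 827.58 N

827.58


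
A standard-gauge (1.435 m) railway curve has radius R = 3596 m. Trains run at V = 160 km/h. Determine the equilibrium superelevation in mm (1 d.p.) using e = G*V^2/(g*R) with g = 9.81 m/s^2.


Convert speed: V = 160 / 3.6 = 44.4444 m/s
Apply formula: e = 1.435 * 44.4444^2 / (9.81 * 3596)
e = 1.435 * 1975.3086 / 35276.76
e = 0.080352 m = 80.4 mm

80.4


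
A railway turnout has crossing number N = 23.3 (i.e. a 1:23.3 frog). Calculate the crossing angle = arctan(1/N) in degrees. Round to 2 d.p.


1/N = 1/23.3 = 0.042918
angle = arctan(0.042918) = 0.042892 rad
angle = 0.042892 * 180/pi = 2.46 degrees

2.46


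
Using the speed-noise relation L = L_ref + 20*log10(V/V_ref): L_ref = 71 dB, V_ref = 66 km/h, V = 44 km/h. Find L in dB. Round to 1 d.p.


V/V_ref = 44 / 66 = 0.666667
log10(0.666667) = -0.176091
20 * -0.176091 = -3.5218
L = 71 + -3.5218 = 67.5 dB

67.5


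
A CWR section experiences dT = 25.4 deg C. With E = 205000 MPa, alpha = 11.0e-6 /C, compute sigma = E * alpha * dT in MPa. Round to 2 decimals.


sigma = E * alpha * dT
sigma = 205000 * 11.0e-6 * 25.4
sigma = 2.255 * 25.4
sigma = 57.28 MPa

57.28


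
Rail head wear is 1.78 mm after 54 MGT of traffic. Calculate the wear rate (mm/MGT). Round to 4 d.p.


Wear rate = total wear / cumulative tonnage
Rate = 1.78 / 54
Rate = 0.0330 mm/MGT

0.0330


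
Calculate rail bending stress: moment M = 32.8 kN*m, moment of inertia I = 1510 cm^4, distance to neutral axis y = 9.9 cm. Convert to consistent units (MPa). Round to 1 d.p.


Convert units:
M = 32.8 kN*m = 32800000 N*mm
y = 9.9 cm = 99 mm
I = 1510 cm^4 = 15100000 mm^4
sigma = 32800000 * 99 / 15100000
sigma = 215.0 MPa

215.0


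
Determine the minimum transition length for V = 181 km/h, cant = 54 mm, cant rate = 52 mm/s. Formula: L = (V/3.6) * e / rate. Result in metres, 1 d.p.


Convert speed: V = 181 / 3.6 = 50.2778 m/s
L = 50.2778 * 54 / 52
L = 2715.0 / 52
L = 52.2 m

52.2


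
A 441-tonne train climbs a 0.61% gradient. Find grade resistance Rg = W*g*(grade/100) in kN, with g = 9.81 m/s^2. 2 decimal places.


Rg = W * 9.81 * grade / 100
Rg = 441 * 9.81 * 0.61 / 100
Rg = 4326.21 * 0.0061
Rg = 26.39 kN

26.39


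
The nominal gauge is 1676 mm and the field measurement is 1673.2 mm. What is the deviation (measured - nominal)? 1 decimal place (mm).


Deviation = measured - nominal
Deviation = 1673.2 - 1676
Deviation = -2.8 mm

-2.8


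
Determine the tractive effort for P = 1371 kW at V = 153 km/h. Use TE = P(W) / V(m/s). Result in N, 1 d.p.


Convert: P = 1371 kW = 1371000 W
V = 153 / 3.6 = 42.5 m/s
TE = 1371000 / 42.5
TE = 32258.8 N

32258.8


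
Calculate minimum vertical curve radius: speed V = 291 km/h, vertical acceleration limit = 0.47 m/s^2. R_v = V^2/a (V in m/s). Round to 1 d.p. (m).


Convert speed: V = 291 / 3.6 = 80.8333 m/s
V^2 = 6534.0278 m^2/s^2
R_v = 6534.0278 / 0.47
R_v = 13902.2 m

13902.2


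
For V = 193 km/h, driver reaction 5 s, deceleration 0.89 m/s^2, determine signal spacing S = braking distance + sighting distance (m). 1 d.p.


V = 193 / 3.6 = 53.6111 m/s
Braking distance = 53.6111^2 / (2*0.89) = 1614.6917 m
Sighting distance = 53.6111 * 5 = 268.0556 m
S = 1614.6917 + 268.0556 = 1882.7 m

1882.7


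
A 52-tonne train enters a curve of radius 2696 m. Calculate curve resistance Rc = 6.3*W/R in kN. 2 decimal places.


Rc = 6.3 * W / R
Rc = 6.3 * 52 / 2696
Rc = 327.6 / 2696
Rc = 0.12 kN

0.12


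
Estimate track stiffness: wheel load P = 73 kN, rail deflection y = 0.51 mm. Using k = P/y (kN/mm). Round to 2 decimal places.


Track stiffness k = P / y
k = 73 / 0.51
k = 143.14 kN/mm

143.14


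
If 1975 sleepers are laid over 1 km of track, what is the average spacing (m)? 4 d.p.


Spacing = 1000 m / number of sleepers
Spacing = 1000 / 1975
Spacing = 0.5063 m

0.5063


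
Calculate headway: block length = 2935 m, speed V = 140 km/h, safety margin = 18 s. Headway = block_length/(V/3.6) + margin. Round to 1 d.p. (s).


V = 140 / 3.6 = 38.8889 m/s
Block traversal time = 2935 / 38.8889 = 75.4714 s
Headway = 75.4714 + 18
Headway = 93.5 s

93.5


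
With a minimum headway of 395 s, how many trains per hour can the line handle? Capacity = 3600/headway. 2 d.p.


Capacity = 3600 / headway
Capacity = 3600 / 395
Capacity = 9.11 trains/hour

9.11


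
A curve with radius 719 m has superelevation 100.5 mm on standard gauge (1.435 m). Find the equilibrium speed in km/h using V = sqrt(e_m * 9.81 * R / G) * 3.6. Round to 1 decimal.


Convert cant: e = 100.5 mm = 0.1005 m
V_ms = sqrt(0.1005 * 9.81 * 719 / 1.435)
V_ms = sqrt(493.983063) = 22.2257 m/s
V = 22.2257 * 3.6 = 80.0 km/h

80.0


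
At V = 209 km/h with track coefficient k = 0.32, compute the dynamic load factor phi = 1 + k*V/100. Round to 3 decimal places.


phi = 1 + k * V / 100
phi = 1 + 0.32 * 209 / 100
phi = 1 + 0.6688
phi = 1.669

1.669


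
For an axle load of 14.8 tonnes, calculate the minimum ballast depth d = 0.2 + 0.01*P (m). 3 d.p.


d = 0.2 + 0.01 * 14.8
d = 0.2 + 0.148
d = 0.348 m

0.348


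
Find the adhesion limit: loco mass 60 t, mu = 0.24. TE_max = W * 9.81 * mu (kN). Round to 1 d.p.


TE_max = W * g * mu
TE_max = 60 * 9.81 * 0.24
TE_max = 588.6 * 0.24
TE_max = 141.3 kN

141.3


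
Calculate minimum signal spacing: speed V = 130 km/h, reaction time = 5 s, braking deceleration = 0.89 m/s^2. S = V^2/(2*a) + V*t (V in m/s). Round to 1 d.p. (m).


V = 130 / 3.6 = 36.1111 m/s
Braking distance = 36.1111^2 / (2*0.89) = 732.5912 m
Sighting distance = 36.1111 * 5 = 180.5556 m
S = 732.5912 + 180.5556 = 913.1 m

913.1


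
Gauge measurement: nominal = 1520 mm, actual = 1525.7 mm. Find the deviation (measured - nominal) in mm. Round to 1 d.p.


Deviation = measured - nominal
Deviation = 1525.7 - 1520
Deviation = 5.7 mm

5.7


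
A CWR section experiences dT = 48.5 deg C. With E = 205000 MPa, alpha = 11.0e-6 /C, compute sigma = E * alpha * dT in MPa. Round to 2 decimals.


sigma = E * alpha * dT
sigma = 205000 * 11.0e-6 * 48.5
sigma = 2.255 * 48.5
sigma = 109.37 MPa

109.37


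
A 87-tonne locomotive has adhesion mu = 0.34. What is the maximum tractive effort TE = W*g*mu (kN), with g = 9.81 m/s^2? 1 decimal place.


TE_max = W * g * mu
TE_max = 87 * 9.81 * 0.34
TE_max = 853.47 * 0.34
TE_max = 290.2 kN

290.2


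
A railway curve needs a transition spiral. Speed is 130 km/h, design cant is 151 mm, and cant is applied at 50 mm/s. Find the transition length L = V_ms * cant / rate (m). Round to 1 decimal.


Convert speed: V = 130 / 3.6 = 36.1111 m/s
L = 36.1111 * 151 / 50
L = 5452.7778 / 50
L = 109.1 m

109.1


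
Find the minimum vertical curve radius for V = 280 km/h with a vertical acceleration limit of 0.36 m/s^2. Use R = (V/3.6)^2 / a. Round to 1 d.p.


Convert speed: V = 280 / 3.6 = 77.7778 m/s
V^2 = 6049.3827 m^2/s^2
R_v = 6049.3827 / 0.36
R_v = 16803.8 m

16803.8


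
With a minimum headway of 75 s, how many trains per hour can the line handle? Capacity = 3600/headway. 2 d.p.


Capacity = 3600 / headway
Capacity = 3600 / 75
Capacity = 48.00 trains/hour

48.00


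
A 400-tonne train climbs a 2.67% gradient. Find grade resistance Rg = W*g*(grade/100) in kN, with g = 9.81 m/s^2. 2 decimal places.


Rg = W * 9.81 * grade / 100
Rg = 400 * 9.81 * 2.67 / 100
Rg = 3924.0 * 0.0267
Rg = 104.77 kN

104.77


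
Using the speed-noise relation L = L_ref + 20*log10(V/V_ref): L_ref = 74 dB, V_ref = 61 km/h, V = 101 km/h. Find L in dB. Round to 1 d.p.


V/V_ref = 101 / 61 = 1.655738
log10(1.655738) = 0.218992
20 * 0.218992 = 4.3798
L = 74 + 4.3798 = 78.4 dB

78.4


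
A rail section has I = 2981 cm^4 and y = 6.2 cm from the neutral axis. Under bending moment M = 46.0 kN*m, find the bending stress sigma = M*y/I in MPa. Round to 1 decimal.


Convert units:
M = 46.0 kN*m = 46000000 N*mm
y = 6.2 cm = 62 mm
I = 2981 cm^4 = 29810000 mm^4
sigma = 46000000 * 62 / 29810000
sigma = 95.7 MPa

95.7


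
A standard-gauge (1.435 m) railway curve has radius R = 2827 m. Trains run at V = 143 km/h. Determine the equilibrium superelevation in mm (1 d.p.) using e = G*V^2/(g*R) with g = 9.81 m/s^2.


Convert speed: V = 143 / 3.6 = 39.7222 m/s
Apply formula: e = 1.435 * 39.7222^2 / (9.81 * 2827)
e = 1.435 * 1577.8549 / 27732.87
e = 0.081644 m = 81.6 mm

81.6


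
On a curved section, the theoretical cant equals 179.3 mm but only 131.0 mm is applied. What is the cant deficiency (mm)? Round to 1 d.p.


Cant deficiency = equilibrium cant - actual cant
CD = 179.3 - 131.0
CD = 48.3 mm

48.3


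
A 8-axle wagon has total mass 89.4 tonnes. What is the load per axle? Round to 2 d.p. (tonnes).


Load per axle = total weight / number of axles
Load = 89.4 / 8
Load = 11.18 tonnes

11.18


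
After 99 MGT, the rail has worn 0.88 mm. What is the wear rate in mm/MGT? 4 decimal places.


Wear rate = total wear / cumulative tonnage
Rate = 0.88 / 99
Rate = 0.0089 mm/MGT

0.0089


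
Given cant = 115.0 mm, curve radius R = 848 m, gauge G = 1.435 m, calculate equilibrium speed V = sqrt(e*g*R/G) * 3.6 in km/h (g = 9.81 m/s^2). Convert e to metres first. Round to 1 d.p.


Convert cant: e = 115.0 mm = 0.1150 m
V_ms = sqrt(0.1150 * 9.81 * 848 / 1.435)
V_ms = sqrt(666.669826) = 25.82 m/s
V = 25.82 * 3.6 = 93.0 km/h

93.0


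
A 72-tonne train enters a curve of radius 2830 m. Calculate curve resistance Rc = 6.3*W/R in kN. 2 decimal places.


Rc = 6.3 * W / R
Rc = 6.3 * 72 / 2830
Rc = 453.6 / 2830
Rc = 0.16 kN

0.16


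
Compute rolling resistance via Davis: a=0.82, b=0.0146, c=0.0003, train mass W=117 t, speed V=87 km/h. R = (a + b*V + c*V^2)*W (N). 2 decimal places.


b*V = 0.0146 * 87 = 1.2702
c*V^2 = 0.0003 * 7569 = 2.2707
R_per_t = 0.82 + 1.2702 + 2.2707 = 4.3609 N/t
R_total = 4.3609 * 117 = 510.23 N

510.23


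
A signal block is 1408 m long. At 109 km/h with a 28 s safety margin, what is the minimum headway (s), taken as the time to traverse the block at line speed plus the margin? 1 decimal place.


V = 109 / 3.6 = 30.2778 m/s
Block traversal time = 1408 / 30.2778 = 46.5028 s
Headway = 46.5028 + 28
Headway = 74.5 s

74.5


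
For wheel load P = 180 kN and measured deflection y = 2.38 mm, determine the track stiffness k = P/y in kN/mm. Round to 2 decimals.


Track stiffness k = P / y
k = 180 / 2.38
k = 75.63 kN/mm

75.63


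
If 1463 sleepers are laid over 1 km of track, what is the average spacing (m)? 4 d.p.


Spacing = 1000 m / number of sleepers
Spacing = 1000 / 1463
Spacing = 0.6835 m

0.6835


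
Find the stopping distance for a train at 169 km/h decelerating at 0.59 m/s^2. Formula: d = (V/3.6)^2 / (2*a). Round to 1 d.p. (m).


Convert speed: V = 169 / 3.6 = 46.9444 m/s
V^2 = 2203.7809
d = 2203.7809 / (2 * 0.59)
d = 2203.7809 / 1.18
d = 1867.6 m

1867.6


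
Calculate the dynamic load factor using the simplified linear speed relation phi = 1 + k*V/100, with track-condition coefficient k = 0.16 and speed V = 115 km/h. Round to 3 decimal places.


phi = 1 + k * V / 100
phi = 1 + 0.16 * 115 / 100
phi = 1 + 0.184
phi = 1.184

1.184


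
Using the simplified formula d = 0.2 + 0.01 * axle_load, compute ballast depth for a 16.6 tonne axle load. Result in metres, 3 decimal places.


d = 0.2 + 0.01 * 16.6
d = 0.2 + 0.166
d = 0.366 m

0.366


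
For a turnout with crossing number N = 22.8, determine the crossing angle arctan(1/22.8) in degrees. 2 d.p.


1/N = 1/22.8 = 0.04386
angle = arctan(0.04386) = 0.043832 rad
angle = 0.043832 * 180/pi = 2.51 degrees

2.51


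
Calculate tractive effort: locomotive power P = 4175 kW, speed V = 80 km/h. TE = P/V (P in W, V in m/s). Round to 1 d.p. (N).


Convert: P = 4175 kW = 4175000 W
V = 80 / 3.6 = 22.2222 m/s
TE = 4175000 / 22.2222
TE = 187875.0 N

187875.0


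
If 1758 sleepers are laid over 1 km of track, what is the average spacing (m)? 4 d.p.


Spacing = 1000 m / number of sleepers
Spacing = 1000 / 1758
Spacing = 0.5688 m

0.5688


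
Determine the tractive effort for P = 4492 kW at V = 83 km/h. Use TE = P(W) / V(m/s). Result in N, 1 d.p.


Convert: P = 4492 kW = 4492000 W
V = 83 / 3.6 = 23.0556 m/s
TE = 4492000 / 23.0556
TE = 194833.7 N

194833.7


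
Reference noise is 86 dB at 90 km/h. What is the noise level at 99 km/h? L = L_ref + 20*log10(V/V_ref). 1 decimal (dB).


V/V_ref = 99 / 90 = 1.1
log10(1.1) = 0.041393
20 * 0.041393 = 0.8279
L = 86 + 0.8279 = 86.8 dB

86.8


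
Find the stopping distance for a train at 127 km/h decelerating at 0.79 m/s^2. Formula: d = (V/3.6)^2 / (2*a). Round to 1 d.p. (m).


Convert speed: V = 127 / 3.6 = 35.2778 m/s
V^2 = 1244.5216
d = 1244.5216 / (2 * 0.79)
d = 1244.5216 / 1.58
d = 787.7 m

787.7


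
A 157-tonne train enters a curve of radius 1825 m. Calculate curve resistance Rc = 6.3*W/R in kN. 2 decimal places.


Rc = 6.3 * W / R
Rc = 6.3 * 157 / 1825
Rc = 989.1 / 1825
Rc = 0.54 kN

0.54


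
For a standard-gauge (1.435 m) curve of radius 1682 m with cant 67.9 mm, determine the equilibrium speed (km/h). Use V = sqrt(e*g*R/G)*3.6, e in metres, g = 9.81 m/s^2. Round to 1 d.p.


Convert cant: e = 67.9 mm = 0.0679 m
V_ms = sqrt(0.0679 * 9.81 * 1682 / 1.435)
V_ms = sqrt(780.75158) = 27.9419 m/s
V = 27.9419 * 3.6 = 100.6 km/h

100.6


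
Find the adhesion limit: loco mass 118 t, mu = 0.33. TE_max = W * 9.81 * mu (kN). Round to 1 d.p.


TE_max = W * g * mu
TE_max = 118 * 9.81 * 0.33
TE_max = 1157.58 * 0.33
TE_max = 382.0 kN

382.0


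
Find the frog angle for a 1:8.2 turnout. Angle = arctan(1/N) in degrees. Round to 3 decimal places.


1/N = 1/8.2 = 0.121951
angle = arctan(0.121951) = 0.121352 rad
angle = 0.121352 * 180/pi = 6.953 degrees

6.953


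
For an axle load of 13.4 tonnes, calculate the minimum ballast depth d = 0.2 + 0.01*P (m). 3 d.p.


d = 0.2 + 0.01 * 13.4
d = 0.2 + 0.134
d = 0.334 m

0.334


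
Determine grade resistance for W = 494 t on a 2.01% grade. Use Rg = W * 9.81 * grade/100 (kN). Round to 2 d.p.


Rg = W * 9.81 * grade / 100
Rg = 494 * 9.81 * 2.01 / 100
Rg = 4846.14 * 0.0201
Rg = 97.41 kN

97.41


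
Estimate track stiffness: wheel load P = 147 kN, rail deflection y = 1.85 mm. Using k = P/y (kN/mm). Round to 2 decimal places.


Track stiffness k = P / y
k = 147 / 1.85
k = 79.46 kN/mm

79.46


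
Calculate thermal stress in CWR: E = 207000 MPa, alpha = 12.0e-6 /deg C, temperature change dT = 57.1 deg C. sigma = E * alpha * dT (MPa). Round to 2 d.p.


sigma = E * alpha * dT
sigma = 207000 * 12.0e-6 * 57.1
sigma = 2.484 * 57.1
sigma = 141.84 MPa

141.84


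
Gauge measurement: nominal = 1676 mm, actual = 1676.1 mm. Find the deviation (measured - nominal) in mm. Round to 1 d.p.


Deviation = measured - nominal
Deviation = 1676.1 - 1676
Deviation = 0.1 mm

0.1


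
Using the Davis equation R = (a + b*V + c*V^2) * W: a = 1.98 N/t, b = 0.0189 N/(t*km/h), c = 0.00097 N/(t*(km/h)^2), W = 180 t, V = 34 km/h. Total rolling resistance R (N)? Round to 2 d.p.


b*V = 0.0189 * 34 = 0.6426
c*V^2 = 0.00097 * 1156 = 1.12132
R_per_t = 1.98 + 0.6426 + 1.12132 = 3.74392 N/t
R_total = 3.74392 * 180 = 673.91 N

673.91


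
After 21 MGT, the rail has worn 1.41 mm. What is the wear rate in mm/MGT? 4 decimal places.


Wear rate = total wear / cumulative tonnage
Rate = 1.41 / 21
Rate = 0.0671 mm/MGT

0.0671


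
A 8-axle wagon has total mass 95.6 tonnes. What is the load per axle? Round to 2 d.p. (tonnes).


Load per axle = total weight / number of axles
Load = 95.6 / 8
Load = 11.95 tonnes

11.95


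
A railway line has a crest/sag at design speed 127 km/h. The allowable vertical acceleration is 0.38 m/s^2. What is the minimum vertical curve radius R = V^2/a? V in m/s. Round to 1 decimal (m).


Convert speed: V = 127 / 3.6 = 35.2778 m/s
V^2 = 1244.5216 m^2/s^2
R_v = 1244.5216 / 0.38
R_v = 3275.1 m

3275.1


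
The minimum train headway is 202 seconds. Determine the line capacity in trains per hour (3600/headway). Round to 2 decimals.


Capacity = 3600 / headway
Capacity = 3600 / 202
Capacity = 17.82 trains/hour

17.82


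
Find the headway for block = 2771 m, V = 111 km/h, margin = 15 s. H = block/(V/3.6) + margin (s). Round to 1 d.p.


V = 111 / 3.6 = 30.8333 m/s
Block traversal time = 2771 / 30.8333 = 89.8703 s
Headway = 89.8703 + 15
Headway = 104.9 s

104.9


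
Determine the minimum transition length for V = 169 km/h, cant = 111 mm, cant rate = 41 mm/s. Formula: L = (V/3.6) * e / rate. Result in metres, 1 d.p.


Convert speed: V = 169 / 3.6 = 46.9444 m/s
L = 46.9444 * 111 / 41
L = 5210.8333 / 41
L = 127.1 m

127.1


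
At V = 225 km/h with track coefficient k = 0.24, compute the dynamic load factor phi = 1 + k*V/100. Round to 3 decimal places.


phi = 1 + k * V / 100
phi = 1 + 0.24 * 225 / 100
phi = 1 + 0.54
phi = 1.540

1.540


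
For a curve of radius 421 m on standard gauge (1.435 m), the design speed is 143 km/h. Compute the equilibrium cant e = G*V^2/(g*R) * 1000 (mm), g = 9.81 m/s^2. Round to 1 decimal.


Convert speed: V = 143 / 3.6 = 39.7222 m/s
Apply formula: e = 1.435 * 39.7222^2 / (9.81 * 421)
e = 1.435 * 1577.8549 / 4130.01
e = 0.548236 m = 548.2 mm

548.2


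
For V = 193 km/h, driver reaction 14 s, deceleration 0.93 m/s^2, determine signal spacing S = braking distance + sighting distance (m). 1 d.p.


V = 193 / 3.6 = 53.6111 m/s
Braking distance = 53.6111^2 / (2*0.93) = 1545.2426 m
Sighting distance = 53.6111 * 14 = 750.5556 m
S = 1545.2426 + 750.5556 = 2295.8 m

2295.8


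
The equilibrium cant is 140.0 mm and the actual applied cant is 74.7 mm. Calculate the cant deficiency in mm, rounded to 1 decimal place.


Cant deficiency = equilibrium cant - actual cant
CD = 140.0 - 74.7
CD = 65.3 mm

65.3


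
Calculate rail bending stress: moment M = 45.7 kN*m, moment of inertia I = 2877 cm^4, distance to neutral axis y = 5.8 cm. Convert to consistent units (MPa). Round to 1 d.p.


Convert units:
M = 45.7 kN*m = 45700000 N*mm
y = 5.8 cm = 58 mm
I = 2877 cm^4 = 28770000 mm^4
sigma = 45700000 * 58 / 28770000
sigma = 92.1 MPa

92.1


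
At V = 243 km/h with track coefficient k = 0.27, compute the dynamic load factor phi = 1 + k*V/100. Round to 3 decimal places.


phi = 1 + k * V / 100
phi = 1 + 0.27 * 243 / 100
phi = 1 + 0.6561
phi = 1.656

1.656


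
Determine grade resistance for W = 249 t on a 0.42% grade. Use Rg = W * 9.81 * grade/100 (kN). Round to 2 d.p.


Rg = W * 9.81 * grade / 100
Rg = 249 * 9.81 * 0.42 / 100
Rg = 2442.69 * 0.0042
Rg = 10.26 kN

10.26


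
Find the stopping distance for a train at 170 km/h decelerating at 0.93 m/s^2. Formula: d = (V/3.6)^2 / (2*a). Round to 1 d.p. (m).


Convert speed: V = 170 / 3.6 = 47.2222 m/s
V^2 = 2229.9383
d = 2229.9383 / (2 * 0.93)
d = 2229.9383 / 1.86
d = 1198.9 m

1198.9


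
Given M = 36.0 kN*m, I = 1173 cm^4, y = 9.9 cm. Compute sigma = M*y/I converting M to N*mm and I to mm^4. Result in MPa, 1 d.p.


Convert units:
M = 36.0 kN*m = 36000000 N*mm
y = 9.9 cm = 99 mm
I = 1173 cm^4 = 11730000 mm^4
sigma = 36000000 * 99 / 11730000
sigma = 303.8 MPa

303.8


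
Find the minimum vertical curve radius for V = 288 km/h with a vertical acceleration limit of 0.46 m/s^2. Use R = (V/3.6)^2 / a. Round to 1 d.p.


Convert speed: V = 288 / 3.6 = 80.0 m/s
V^2 = 6400.0 m^2/s^2
R_v = 6400.0 / 0.46
R_v = 13913.0 m

13913.0


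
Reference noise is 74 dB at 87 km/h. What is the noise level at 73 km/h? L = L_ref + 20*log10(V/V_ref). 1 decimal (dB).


V/V_ref = 73 / 87 = 0.83908
log10(0.83908) = -0.076196
20 * -0.076196 = -1.5239
L = 74 + -1.5239 = 72.5 dB

72.5


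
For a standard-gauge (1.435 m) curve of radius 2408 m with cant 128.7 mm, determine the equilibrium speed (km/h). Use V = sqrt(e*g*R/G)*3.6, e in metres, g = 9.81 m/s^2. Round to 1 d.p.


Convert cant: e = 128.7 mm = 0.1287 m
V_ms = sqrt(0.1287 * 9.81 * 2408 / 1.435)
V_ms = sqrt(2118.615454) = 46.0284 m/s
V = 46.0284 * 3.6 = 165.7 km/h

165.7


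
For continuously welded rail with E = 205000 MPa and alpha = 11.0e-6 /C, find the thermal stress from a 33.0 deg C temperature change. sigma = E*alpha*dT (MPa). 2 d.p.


sigma = E * alpha * dT
sigma = 205000 * 11.0e-6 * 33.0
sigma = 2.255 * 33.0
sigma = 74.42 MPa

74.42


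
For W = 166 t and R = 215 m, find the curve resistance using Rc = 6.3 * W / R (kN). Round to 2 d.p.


Rc = 6.3 * W / R
Rc = 6.3 * 166 / 215
Rc = 1045.8 / 215
Rc = 4.86 kN

4.86


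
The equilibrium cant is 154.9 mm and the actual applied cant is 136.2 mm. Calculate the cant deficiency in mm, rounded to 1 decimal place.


Cant deficiency = equilibrium cant - actual cant
CD = 154.9 - 136.2
CD = 18.7 mm

18.7


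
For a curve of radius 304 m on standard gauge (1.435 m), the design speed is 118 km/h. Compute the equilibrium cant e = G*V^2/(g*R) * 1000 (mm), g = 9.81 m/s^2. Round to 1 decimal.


Convert speed: V = 118 / 3.6 = 32.7778 m/s
Apply formula: e = 1.435 * 32.7778^2 / (9.81 * 304)
e = 1.435 * 1074.3827 / 2982.24
e = 0.516974 m = 517.0 mm

517.0


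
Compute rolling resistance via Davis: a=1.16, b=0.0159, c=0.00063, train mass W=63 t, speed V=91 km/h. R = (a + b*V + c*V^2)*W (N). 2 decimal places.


b*V = 0.0159 * 91 = 1.4469
c*V^2 = 0.00063 * 8281 = 5.21703
R_per_t = 1.16 + 1.4469 + 5.21703 = 7.82393 N/t
R_total = 7.82393 * 63 = 492.91 N

492.91


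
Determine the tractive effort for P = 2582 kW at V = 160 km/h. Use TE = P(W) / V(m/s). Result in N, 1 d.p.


Convert: P = 2582 kW = 2582000 W
V = 160 / 3.6 = 44.4444 m/s
TE = 2582000 / 44.4444
TE = 58095.0 N

58095.0


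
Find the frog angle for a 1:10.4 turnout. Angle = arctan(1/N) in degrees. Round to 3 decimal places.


1/N = 1/10.4 = 0.096154
angle = arctan(0.096154) = 0.095859 rad
angle = 0.095859 * 180/pi = 5.492 degrees

5.492


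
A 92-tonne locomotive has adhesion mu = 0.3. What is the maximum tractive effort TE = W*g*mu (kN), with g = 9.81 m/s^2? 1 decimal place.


TE_max = W * g * mu
TE_max = 92 * 9.81 * 0.3
TE_max = 902.52 * 0.3
TE_max = 270.8 kN

270.8


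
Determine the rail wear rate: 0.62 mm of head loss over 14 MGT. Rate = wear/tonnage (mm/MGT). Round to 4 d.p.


Wear rate = total wear / cumulative tonnage
Rate = 0.62 / 14
Rate = 0.0443 mm/MGT

0.0443


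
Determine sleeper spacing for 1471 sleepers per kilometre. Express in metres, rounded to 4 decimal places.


Spacing = 1000 m / number of sleepers
Spacing = 1000 / 1471
Spacing = 0.6798 m

0.6798


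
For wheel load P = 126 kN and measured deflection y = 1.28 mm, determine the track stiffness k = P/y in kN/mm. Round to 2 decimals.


Track stiffness k = P / y
k = 126 / 1.28
k = 98.44 kN/mm

98.44


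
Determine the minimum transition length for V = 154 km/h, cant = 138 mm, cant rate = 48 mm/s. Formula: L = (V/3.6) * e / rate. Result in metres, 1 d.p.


Convert speed: V = 154 / 3.6 = 42.7778 m/s
L = 42.7778 * 138 / 48
L = 5903.3333 / 48
L = 123.0 m

123.0


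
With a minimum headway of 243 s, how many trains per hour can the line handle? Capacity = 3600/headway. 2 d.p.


Capacity = 3600 / headway
Capacity = 3600 / 243
Capacity = 14.81 trains/hour

14.81


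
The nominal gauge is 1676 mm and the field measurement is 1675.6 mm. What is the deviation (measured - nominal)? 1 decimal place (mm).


Deviation = measured - nominal
Deviation = 1675.6 - 1676
Deviation = -0.4 mm

-0.4


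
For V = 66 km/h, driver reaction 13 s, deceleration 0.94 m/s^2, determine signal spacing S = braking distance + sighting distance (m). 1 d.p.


V = 66 / 3.6 = 18.3333 m/s
Braking distance = 18.3333^2 / (2*0.94) = 178.7825 m
Sighting distance = 18.3333 * 13 = 238.3333 m
S = 178.7825 + 238.3333 = 417.1 m

417.1


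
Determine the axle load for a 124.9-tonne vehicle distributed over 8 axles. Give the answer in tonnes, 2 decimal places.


Load per axle = total weight / number of axles
Load = 124.9 / 8
Load = 15.61 tonnes

15.61


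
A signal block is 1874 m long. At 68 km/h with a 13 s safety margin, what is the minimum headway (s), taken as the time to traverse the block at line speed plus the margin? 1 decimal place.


V = 68 / 3.6 = 18.8889 m/s
Block traversal time = 1874 / 18.8889 = 99.2118 s
Headway = 99.2118 + 13
Headway = 112.2 s

112.2


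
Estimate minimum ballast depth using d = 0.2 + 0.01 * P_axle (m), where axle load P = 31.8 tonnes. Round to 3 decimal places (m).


d = 0.2 + 0.01 * 31.8
d = 0.2 + 0.318
d = 0.518 m

0.518


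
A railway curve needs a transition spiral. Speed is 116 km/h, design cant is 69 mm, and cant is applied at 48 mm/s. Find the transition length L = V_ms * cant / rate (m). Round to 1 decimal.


Convert speed: V = 116 / 3.6 = 32.2222 m/s
L = 32.2222 * 69 / 48
L = 2223.3333 / 48
L = 46.3 m

46.3


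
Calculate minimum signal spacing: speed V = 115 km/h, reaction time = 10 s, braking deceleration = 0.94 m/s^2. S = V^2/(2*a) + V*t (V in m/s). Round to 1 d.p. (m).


V = 115 / 3.6 = 31.9444 m/s
Braking distance = 31.9444^2 / (2*0.94) = 542.7912 m
Sighting distance = 31.9444 * 10 = 319.4444 m
S = 542.7912 + 319.4444 = 862.2 m

862.2


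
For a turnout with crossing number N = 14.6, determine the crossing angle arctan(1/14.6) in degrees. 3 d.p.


1/N = 1/14.6 = 0.068493
angle = arctan(0.068493) = 0.068386 rad
angle = 0.068386 * 180/pi = 3.918 degrees

3.918


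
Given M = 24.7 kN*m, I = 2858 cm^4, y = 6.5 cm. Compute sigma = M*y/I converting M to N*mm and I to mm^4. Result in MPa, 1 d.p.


Convert units:
M = 24.7 kN*m = 24700000 N*mm
y = 6.5 cm = 65 mm
I = 2858 cm^4 = 28580000 mm^4
sigma = 24700000 * 65 / 28580000
sigma = 56.2 MPa

56.2


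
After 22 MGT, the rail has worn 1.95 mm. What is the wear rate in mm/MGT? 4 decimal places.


Wear rate = total wear / cumulative tonnage
Rate = 1.95 / 22
Rate = 0.0886 mm/MGT

0.0886


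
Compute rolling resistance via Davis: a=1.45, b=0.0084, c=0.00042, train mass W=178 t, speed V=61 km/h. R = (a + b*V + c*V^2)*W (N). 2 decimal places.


b*V = 0.0084 * 61 = 0.5124
c*V^2 = 0.00042 * 3721 = 1.56282
R_per_t = 1.45 + 0.5124 + 1.56282 = 3.52522 N/t
R_total = 3.52522 * 178 = 627.49 N

627.49


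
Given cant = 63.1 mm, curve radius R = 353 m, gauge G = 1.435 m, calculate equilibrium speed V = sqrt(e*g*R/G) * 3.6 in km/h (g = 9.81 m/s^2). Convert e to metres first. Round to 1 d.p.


Convert cant: e = 63.1 mm = 0.0631 m
V_ms = sqrt(0.0631 * 9.81 * 353 / 1.435)
V_ms = sqrt(152.272392) = 12.3399 m/s
V = 12.3399 * 3.6 = 44.4 km/h

44.4


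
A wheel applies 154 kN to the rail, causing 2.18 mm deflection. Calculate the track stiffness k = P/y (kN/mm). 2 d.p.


Track stiffness k = P / y
k = 154 / 2.18
k = 70.64 kN/mm

70.64


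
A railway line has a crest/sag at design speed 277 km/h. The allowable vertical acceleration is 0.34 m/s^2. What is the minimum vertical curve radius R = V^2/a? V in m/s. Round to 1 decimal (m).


Convert speed: V = 277 / 3.6 = 76.9444 m/s
V^2 = 5920.4475 m^2/s^2
R_v = 5920.4475 / 0.34
R_v = 17413.1 m

17413.1


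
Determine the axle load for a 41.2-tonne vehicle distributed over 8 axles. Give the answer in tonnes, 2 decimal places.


Load per axle = total weight / number of axles
Load = 41.2 / 8
Load = 5.15 tonnes

5.15


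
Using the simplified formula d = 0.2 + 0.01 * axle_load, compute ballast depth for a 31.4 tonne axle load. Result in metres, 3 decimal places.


d = 0.2 + 0.01 * 31.4
d = 0.2 + 0.314
d = 0.514 m

0.514


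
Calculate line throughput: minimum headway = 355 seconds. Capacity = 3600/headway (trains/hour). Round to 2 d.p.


Capacity = 3600 / headway
Capacity = 3600 / 355
Capacity = 10.14 trains/hour

10.14


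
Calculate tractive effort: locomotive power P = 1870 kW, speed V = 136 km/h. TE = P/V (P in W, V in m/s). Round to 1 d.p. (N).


Convert: P = 1870 kW = 1870000 W
V = 136 / 3.6 = 37.7778 m/s
TE = 1870000 / 37.7778
TE = 49500.0 N

49500.0


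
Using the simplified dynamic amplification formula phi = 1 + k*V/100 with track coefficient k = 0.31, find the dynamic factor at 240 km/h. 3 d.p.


phi = 1 + k * V / 100
phi = 1 + 0.31 * 240 / 100
phi = 1 + 0.744
phi = 1.744

1.744


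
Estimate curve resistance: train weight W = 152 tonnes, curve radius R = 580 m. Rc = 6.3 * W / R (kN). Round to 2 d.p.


Rc = 6.3 * W / R
Rc = 6.3 * 152 / 580
Rc = 957.6 / 580
Rc = 1.65 kN

1.65


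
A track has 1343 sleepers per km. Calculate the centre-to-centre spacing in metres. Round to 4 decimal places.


Spacing = 1000 m / number of sleepers
Spacing = 1000 / 1343
Spacing = 0.7446 m

0.7446


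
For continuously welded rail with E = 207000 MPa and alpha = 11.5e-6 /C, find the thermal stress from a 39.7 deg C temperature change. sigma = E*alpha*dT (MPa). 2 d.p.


sigma = E * alpha * dT
sigma = 207000 * 11.5e-6 * 39.7
sigma = 2.3805 * 39.7
sigma = 94.51 MPa

94.51


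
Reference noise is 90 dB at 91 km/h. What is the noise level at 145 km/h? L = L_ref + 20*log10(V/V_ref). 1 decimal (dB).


V/V_ref = 145 / 91 = 1.593407
log10(1.593407) = 0.202327
20 * 0.202327 = 4.0465
L = 90 + 4.0465 = 94.0 dB

94.0


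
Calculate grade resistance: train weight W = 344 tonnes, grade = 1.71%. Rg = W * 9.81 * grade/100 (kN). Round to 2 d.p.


Rg = W * 9.81 * grade / 100
Rg = 344 * 9.81 * 1.71 / 100
Rg = 3374.64 * 0.0171
Rg = 57.71 kN

57.71


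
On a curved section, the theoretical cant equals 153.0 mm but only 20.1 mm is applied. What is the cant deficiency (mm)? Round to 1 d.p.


Cant deficiency = equilibrium cant - actual cant
CD = 153.0 - 20.1
CD = 132.9 mm

132.9


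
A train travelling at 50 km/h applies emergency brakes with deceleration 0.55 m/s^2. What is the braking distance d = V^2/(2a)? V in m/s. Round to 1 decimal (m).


Convert speed: V = 50 / 3.6 = 13.8889 m/s
V^2 = 192.9012
d = 192.9012 / (2 * 0.55)
d = 192.9012 / 1.1
d = 175.4 m

175.4


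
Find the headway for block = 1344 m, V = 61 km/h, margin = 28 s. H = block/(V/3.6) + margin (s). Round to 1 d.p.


V = 61 / 3.6 = 16.9444 m/s
Block traversal time = 1344 / 16.9444 = 79.318 s
Headway = 79.318 + 28
Headway = 107.3 s

107.3


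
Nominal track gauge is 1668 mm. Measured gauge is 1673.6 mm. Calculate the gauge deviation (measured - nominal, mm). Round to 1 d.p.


Deviation = measured - nominal
Deviation = 1673.6 - 1668
Deviation = 5.6 mm

5.6


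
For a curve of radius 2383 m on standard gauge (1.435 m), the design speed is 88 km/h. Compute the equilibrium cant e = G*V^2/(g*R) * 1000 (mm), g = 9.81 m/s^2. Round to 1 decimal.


Convert speed: V = 88 / 3.6 = 24.4444 m/s
Apply formula: e = 1.435 * 24.4444^2 / (9.81 * 2383)
e = 1.435 * 597.5309 / 23377.23
e = 0.036679 m = 36.7 mm

36.7


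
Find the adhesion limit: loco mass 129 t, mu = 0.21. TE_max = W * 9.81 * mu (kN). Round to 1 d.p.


TE_max = W * g * mu
TE_max = 129 * 9.81 * 0.21
TE_max = 1265.49 * 0.21
TE_max = 265.8 kN

265.8


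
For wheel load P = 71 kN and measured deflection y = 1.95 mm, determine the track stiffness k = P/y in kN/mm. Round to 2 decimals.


Track stiffness k = P / y
k = 71 / 1.95
k = 36.41 kN/mm

36.41


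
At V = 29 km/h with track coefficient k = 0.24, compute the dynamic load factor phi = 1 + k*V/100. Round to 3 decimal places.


phi = 1 + k * V / 100
phi = 1 + 0.24 * 29 / 100
phi = 1 + 0.0696
phi = 1.070

1.070


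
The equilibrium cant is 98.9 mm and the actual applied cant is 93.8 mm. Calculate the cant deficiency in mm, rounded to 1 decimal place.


Cant deficiency = equilibrium cant - actual cant
CD = 98.9 - 93.8
CD = 5.1 mm

5.1


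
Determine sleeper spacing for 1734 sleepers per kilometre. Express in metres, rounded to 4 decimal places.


Spacing = 1000 m / number of sleepers
Spacing = 1000 / 1734
Spacing = 0.5767 m

0.5767


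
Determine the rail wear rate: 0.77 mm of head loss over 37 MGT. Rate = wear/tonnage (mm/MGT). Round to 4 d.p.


Wear rate = total wear / cumulative tonnage
Rate = 0.77 / 37
Rate = 0.0208 mm/MGT

0.0208


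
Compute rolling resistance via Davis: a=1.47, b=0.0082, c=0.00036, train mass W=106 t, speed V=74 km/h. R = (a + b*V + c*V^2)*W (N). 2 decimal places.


b*V = 0.0082 * 74 = 0.6068
c*V^2 = 0.00036 * 5476 = 1.97136
R_per_t = 1.47 + 0.6068 + 1.97136 = 4.04816 N/t
R_total = 4.04816 * 106 = 429.10 N

429.10


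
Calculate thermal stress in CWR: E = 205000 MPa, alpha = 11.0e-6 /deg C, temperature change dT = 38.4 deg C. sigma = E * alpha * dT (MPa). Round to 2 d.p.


sigma = E * alpha * dT
sigma = 205000 * 11.0e-6 * 38.4
sigma = 2.255 * 38.4
sigma = 86.59 MPa

86.59


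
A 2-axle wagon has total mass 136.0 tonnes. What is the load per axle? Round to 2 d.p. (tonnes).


Load per axle = total weight / number of axles
Load = 136.0 / 2
Load = 68.00 tonnes

68.00


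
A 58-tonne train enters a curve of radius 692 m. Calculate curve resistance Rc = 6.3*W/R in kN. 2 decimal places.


Rc = 6.3 * W / R
Rc = 6.3 * 58 / 692
Rc = 365.4 / 692
Rc = 0.53 kN

0.53


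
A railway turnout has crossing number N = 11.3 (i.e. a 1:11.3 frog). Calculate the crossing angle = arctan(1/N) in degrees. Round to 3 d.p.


1/N = 1/11.3 = 0.088496
angle = arctan(0.088496) = 0.088266 rad
angle = 0.088266 * 180/pi = 5.057 degrees

5.057


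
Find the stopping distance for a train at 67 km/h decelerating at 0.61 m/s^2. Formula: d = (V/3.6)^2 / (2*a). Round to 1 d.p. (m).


Convert speed: V = 67 / 3.6 = 18.6111 m/s
V^2 = 346.3735
d = 346.3735 / (2 * 0.61)
d = 346.3735 / 1.22
d = 283.9 m

283.9


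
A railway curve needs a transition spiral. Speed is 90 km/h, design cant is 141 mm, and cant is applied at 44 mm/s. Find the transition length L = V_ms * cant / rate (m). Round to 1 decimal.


Convert speed: V = 90 / 3.6 = 25.0 m/s
L = 25.0 * 141 / 44
L = 3525.0 / 44
L = 80.1 m

80.1
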